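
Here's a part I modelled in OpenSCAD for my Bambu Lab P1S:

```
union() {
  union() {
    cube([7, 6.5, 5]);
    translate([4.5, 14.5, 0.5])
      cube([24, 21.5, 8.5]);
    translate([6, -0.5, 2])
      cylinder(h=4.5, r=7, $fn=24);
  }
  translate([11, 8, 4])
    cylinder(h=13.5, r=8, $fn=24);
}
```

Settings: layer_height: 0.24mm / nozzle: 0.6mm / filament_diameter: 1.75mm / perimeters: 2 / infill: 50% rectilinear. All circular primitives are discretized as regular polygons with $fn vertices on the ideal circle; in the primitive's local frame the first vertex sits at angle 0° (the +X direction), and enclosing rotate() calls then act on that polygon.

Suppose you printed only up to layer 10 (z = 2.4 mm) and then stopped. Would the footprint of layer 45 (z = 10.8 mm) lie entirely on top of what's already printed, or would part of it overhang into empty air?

part overhangs

Compare the two slices. At z = 2.4: the cube (footprint 7×6.5) is included at this height (area 45.50 mm²); the cube at (4.5, 14.5) (footprint 24×21.5) is included at this height (area 516.00 mm²); the cylinder at (6, -0.5): section is a regular 24-gon, circumradius r=7 (area = (24/2)·7.000²·sin(360°/24) = 152.19 mm²); Merging all regions: the regions partially overlap — summed areas 713.69 mm² minus the doubly-counted overlap 39.19 mm² gives 674.50 mm² — area = 674.50 mm²; the cylinder at (11, 8) does not reach this height (z outside [4, 17.5]); Merging all regions: only the result so far is present, so the union is just that shape — area = 674.50 mm². At z = 10.8: the cube is absent (z outside [0, 5]); the cube at (4.5, 14.5) is absent (z outside [0.5, 9]); the cylinder at (6, -0.5) is not intersected at this z (z outside [2, 6.5]); Combining (union): nothing is present at this height; the cylinder at (11, 8): section is a regular 24-gon, circumradius r=8 (area = (24/2)·8.000²·sin(360°/24) = 198.77 mm²); Combining (union): only the r=8 cylinder at (11, 8) is present, so the union is just that shape — area = 198.77 mm². Checking containment: at z = 10.8 the cross-section extends beyond the z = 2.4 cross-section by about 149.96 mm².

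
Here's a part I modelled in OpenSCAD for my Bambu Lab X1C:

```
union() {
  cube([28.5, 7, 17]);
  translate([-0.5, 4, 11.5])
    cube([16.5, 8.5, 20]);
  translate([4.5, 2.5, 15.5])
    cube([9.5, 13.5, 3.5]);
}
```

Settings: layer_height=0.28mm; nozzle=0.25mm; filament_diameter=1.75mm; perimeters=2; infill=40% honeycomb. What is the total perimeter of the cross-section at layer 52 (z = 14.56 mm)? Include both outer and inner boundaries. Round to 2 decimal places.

83.00 mm

At z = 14.56 mm: the cube is present — its section is the full 28.5×7 rectangle (perimeter 71.00 mm); the 16.5×8.5 cube at (-0.5, 4) contributes its full rectangle (perimeter 50.00 mm); the cube at (4.5, 2.5) is absent (z outside [15.5, 19]); Taking the union: the regions partially overlap (shared area 48.00 mm²), so the edge portions inside another operand are dropped and the merged outline is re-measured after clipping — boundary = 83.00 mm. Overall, the cross-section is a single solid region. Total boundary length (outer) = 83.00 mm.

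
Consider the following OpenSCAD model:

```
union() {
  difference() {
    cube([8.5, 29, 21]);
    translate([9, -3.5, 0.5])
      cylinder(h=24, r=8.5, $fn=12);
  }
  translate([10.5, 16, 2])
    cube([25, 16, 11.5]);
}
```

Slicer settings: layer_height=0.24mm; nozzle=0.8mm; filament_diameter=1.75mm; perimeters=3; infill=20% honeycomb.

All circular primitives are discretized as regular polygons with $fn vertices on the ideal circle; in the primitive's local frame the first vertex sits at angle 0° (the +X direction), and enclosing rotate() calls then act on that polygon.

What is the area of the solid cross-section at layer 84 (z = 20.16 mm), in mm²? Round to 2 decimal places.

222.89 mm²

At z = 20.16 mm: the cube (footprint 8.5×29) is included at this height (area 246.50 mm²); the r=8.5 cylinder at (9, -3.5) contributes a regular 12-gon of circumradius 8.5 (area = (12/2)·8.500²·sin(360°/12) = 216.75 mm²); Subtracting the remaining from the first: starting from the 8.5×29 cube (246.50 mm²), the r=8.5 cylinder at (9, -3.5) partially overlaps it — only the 23.61 mm² overlap (of its 216.75 mm²) is removed, clipping the outline — area = 222.89 mm²; the cube at (10.5, 16) does not reach this height (z outside [2, 13.5]); Taking the union: only that combined region is present, so the union is just that shape — area = 222.89 mm². Overall, the cross-section is a single solid region. Net area = 222.89 mm².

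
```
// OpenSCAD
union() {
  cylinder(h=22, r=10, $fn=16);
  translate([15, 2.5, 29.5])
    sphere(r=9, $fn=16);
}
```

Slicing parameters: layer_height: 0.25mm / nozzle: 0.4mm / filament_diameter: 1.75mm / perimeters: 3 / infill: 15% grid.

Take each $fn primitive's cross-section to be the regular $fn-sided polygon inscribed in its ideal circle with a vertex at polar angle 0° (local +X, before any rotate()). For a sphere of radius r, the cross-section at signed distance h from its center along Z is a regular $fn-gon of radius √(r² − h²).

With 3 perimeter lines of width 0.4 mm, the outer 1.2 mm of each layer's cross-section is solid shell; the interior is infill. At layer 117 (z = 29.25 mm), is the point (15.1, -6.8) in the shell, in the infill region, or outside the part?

At z = 29.25 mm: the cylinder is absent (z outside [0, 22]); the r=9 sphere at (15, 2.5) slices to a regular 16-gon of circumradius 8.997 (√(r²−h²) with h=0.25 from center); Taking the union: only the r=9 sphere at (15, 2.5) is present, so the union is just that shape — 1 connected region. Overall, the cross-section is a single solid region. The nearest boundary edge runs (15.00, -6.50)→(18.44, -5.81); distance from the point to it = 0.32 mm. The point is not inside any of the regions above, so it lies outside the cross-section (0.32 mm from the nearest boundary).

outside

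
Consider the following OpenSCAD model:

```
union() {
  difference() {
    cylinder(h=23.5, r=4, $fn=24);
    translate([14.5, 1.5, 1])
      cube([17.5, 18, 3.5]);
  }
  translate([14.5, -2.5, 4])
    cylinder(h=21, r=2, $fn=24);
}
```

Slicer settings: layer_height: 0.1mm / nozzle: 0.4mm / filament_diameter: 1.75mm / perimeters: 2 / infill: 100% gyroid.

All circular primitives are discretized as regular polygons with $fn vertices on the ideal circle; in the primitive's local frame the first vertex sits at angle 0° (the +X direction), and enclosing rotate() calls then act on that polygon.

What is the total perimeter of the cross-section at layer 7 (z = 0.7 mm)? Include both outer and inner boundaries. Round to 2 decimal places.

25.06 mm

At z = 0.7 mm: the r=4 cylinder gives a regular 24-gon of circumradius 4 (constant along its height) (perimeter = 2·24·4.000·sin(180°/24) = 25.06 mm); the cube at (14.5, 1.5) does not reach this height (z outside [1, 4.5]); Subtracting the remaining from the first: none of the subtracted shapes is present at this height, so the r=4 cylinder is unchanged — boundary = 25.06 mm; the cylinder at (14.5, -2.5) is absent (z outside [4, 25]); Taking the union: only that combined region is present, so the union is just that shape — boundary = 25.06 mm. Overall, the cross-section is a single solid region. Total boundary length (outer) = 25.06 mm.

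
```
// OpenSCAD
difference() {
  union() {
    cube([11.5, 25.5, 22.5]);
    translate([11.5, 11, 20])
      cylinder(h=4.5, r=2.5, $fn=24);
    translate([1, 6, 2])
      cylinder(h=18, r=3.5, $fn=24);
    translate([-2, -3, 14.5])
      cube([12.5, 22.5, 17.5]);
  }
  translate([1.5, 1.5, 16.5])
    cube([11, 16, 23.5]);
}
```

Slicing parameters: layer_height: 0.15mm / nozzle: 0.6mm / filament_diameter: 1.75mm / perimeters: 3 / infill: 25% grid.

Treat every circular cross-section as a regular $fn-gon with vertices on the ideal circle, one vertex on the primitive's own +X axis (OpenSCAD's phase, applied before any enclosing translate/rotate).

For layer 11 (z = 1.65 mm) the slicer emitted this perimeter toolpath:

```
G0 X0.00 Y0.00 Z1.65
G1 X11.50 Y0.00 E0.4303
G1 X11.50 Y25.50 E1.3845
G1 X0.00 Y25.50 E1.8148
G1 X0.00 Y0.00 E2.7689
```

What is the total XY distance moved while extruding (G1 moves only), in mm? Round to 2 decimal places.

74.00 mm

Sum the Euclidean lengths of each G1 segment: total = 74.00 mm.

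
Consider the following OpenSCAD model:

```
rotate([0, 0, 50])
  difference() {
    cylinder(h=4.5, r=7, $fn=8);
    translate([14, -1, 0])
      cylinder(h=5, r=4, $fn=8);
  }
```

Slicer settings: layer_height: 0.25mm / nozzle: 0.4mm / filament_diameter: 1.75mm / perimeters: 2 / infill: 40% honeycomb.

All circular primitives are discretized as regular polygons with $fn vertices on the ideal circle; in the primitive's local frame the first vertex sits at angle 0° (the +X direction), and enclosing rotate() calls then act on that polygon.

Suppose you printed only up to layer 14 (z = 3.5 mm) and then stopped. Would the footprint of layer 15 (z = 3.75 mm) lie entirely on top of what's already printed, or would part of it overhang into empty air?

entirely on top

Compare the two slices. At z = 3.5: the r=7 cylinder contributes a regular 8-gon of circumradius 7 (area = (8/2)·7.000²·sin(360°/8) = 138.59 mm²); the cylinder at (14, -1): section is a regular 8-gon, circumradius r=4 (area = (8/2)·4.000²·sin(360°/8) = 45.25 mm²); After the difference (first − rest): starting from the r=7 cylinder (138.59 mm²), the r=4 cylinder at (14, -1) misses the remaining region (no effect) — area = 138.59 mm²; (whole slice rotated 50° about Z — lengths, areas and connectivity unchanged). At z = 3.75: the r=7 cylinder contributes a regular 8-gon of circumradius 7 (area = (8/2)·7.000²·sin(360°/8) = 138.59 mm²); the cylinder at (14, -1): section is a regular 8-gon, circumradius r=4 (area = (8/2)·4.000²·sin(360°/8) = 45.25 mm²); Subtracting the remaining from the first: starting from the r=7 cylinder (138.59 mm²), the r=4 cylinder at (14, -1) misses the remaining region (no effect) — area = 138.59 mm²; (whole slice rotated 50° about Z — lengths, areas and connectivity unchanged). Checking containment: the cross-section at z = 3.75 is a subset of the cross-section at z = 3.5.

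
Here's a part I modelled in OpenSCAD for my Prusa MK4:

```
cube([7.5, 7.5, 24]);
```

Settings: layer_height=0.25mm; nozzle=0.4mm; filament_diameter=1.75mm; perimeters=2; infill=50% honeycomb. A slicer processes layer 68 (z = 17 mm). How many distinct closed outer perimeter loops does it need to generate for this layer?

1

At z = 17 mm: the cube (footprint 7.5×7.5) is included at this height. The result has 1 disconnected region.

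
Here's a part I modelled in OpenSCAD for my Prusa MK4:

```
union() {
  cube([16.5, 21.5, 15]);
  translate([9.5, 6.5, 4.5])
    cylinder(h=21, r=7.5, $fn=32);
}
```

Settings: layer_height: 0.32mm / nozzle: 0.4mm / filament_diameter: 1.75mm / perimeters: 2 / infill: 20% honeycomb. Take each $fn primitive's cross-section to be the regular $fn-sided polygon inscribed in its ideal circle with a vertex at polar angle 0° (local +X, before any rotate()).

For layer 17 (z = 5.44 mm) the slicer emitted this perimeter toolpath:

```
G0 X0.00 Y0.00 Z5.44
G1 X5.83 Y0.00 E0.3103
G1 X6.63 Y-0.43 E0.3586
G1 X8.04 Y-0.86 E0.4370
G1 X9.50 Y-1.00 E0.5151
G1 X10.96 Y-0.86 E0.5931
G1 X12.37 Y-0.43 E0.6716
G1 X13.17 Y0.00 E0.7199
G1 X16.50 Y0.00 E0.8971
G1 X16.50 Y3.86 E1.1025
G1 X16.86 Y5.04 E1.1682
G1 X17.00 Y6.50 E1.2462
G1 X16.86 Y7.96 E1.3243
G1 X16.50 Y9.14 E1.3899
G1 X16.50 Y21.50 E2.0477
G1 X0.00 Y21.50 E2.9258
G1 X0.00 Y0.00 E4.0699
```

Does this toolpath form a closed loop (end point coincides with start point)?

Start point (G0): (0.00, 0.00). End point (last G1): the path returns to the start — closed.

yes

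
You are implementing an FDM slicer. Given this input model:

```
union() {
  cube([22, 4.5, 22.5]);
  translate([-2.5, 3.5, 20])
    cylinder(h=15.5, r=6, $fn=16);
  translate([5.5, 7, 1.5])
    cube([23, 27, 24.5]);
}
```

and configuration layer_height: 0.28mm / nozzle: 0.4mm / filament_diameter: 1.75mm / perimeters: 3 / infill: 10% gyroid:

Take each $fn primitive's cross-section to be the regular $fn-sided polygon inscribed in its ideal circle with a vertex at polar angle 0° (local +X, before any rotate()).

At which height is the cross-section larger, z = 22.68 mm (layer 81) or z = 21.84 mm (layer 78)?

layer 78 (z = 21.84 mm)

Layer 81 (z = 22.68): the cube does not reach this height (z outside [0, 22.5]); the r=6 cylinder at (-2.5, 3.5) contributes a regular 16-gon of circumradius 6 (area = (16/2)·6.000²·sin(360°/16) = 110.21 mm²); the cube at (5.5, 7) is present — its section is the full 23×27 rectangle (area 621.00 mm²); Taking the union: the 2 present regions are separate (no shared area or edge), so areas and boundary lengths simply add and each stays a separate island — area = 731.21 mm². So its area = 731.21 mm². Layer 78 (z = 21.84): the cube (footprint 22×4.5) is included at this height (area 99.00 mm²); the cylinder at (-2.5, 3.5): section is a regular 16-gon, circumradius r=6 (area = (16/2)·6.000²·sin(360°/16) = 110.21 mm²); the 23×27 cube at (5.5, 7) contributes its full rectangle (area 621.00 mm²); Taking the union: the regions partially overlap — summed areas 830.21 mm² minus the doubly-counted overlap 14.09 mm² gives 816.12 mm² — area = 816.12 mm². So its area = 816.12 mm². Layer 78 is larger (816.12 vs 731.21 mm²).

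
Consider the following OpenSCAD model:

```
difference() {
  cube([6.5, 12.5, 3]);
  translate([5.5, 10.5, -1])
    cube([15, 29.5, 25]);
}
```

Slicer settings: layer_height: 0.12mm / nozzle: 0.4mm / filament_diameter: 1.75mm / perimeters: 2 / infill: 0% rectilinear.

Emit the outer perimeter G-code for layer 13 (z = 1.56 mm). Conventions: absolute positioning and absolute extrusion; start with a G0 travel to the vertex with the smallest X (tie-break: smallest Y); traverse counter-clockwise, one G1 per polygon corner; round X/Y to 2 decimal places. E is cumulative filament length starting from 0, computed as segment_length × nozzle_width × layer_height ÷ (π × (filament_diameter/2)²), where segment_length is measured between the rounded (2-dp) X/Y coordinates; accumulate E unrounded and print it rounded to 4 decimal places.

G0 X0.00 Y0.00 Z1.56
G1 X6.50 Y0.00 E0.1297
G1 X6.50 Y10.50 E0.3393
G1 X5.50 Y10.50 E0.3592
G1 X5.50 Y12.50 E0.3991
G1 X0.00 Y12.50 E0.5089
G1 X0.00 Y0.00 E0.7583

At z = 1.56 mm: the cube (footprint 6.5×12.5) is included at this height; the 15×29.5 cube at (5.5, 10.5) contributes its full rectangle; Subtracting the remaining from the first: starting from the 6.5×12.5 cube, the 15×29.5 cube at (5.5, 10.5) partially overlaps it — only the 2.00 mm² overlap (of its 442.50 mm²) is removed, clipping the outline — 1 connected region. The outline is a single polygon with 6 vertices. Extrusion per mm of travel: 0.4 × 0.12 / (π × 0.875²) = 0.019956. Accumulating E over each segment gives final E = 0.7583.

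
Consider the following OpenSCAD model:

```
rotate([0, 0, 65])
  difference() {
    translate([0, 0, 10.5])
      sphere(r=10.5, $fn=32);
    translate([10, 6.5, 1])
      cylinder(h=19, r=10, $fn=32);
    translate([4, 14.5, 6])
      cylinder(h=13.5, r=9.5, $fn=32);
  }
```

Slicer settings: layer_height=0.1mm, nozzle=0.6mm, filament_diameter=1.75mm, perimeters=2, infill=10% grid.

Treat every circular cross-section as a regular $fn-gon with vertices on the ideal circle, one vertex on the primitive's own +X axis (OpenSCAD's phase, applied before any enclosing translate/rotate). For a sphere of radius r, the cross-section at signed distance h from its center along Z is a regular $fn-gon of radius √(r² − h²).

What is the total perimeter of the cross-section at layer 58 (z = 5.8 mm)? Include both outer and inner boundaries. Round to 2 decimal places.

At z = 5.8 mm: the sphere: section is a regular 32-gon, circumradius = √(r²−h²) = √(10.5²−4.7²) = 9.389 (perimeter = 2·32·9.389·sin(180°/32) = 58.90 mm); the r=10 cylinder at (10, 6.5) gives a regular 32-gon of circumradius 10 (constant along its height) (perimeter = 2·32·10.000·sin(180°/32) = 62.73 mm); the cylinder at (4, 14.5) is not intersected at this z (z outside [6, 19.5]); Taking the first minus the rest: starting from the r=10.5 sphere, the r=10 cylinder at (10, 6.5) partially overlaps it — only the 78.40 mm² overlap (of its 312.14 mm²) is removed, clipping the outline — boundary = 58.50 mm; (whole slice rotated 65° about Z — lengths, areas and connectivity unchanged). Overall, the cross-section is a single solid region. Total boundary length (outer) = 58.50 mm.

58.50 mm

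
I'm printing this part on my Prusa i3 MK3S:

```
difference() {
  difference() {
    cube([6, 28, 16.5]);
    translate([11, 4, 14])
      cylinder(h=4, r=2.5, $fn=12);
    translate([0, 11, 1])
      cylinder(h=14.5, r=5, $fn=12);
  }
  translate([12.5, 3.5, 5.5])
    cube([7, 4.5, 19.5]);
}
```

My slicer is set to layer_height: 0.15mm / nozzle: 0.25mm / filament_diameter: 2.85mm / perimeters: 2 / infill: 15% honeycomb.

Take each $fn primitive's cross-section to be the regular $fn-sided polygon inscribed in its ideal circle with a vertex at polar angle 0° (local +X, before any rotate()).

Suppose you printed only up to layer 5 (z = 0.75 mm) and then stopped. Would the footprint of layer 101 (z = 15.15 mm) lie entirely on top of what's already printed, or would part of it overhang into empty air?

Compare the two slices. At z = 0.75: the 6×28 cube contributes its full rectangle (area 168.00 mm²); the cylinder at (11, 4) does not reach this height (z outside [14, 18]); the cylinder at (0, 11) is absent (z outside [1, 15.5]); After the difference (first − rest): none of the subtracted shapes is present at this height, so the 6×28 cube is unchanged — area = 168.00 mm²; the cube at (12.5, 3.5) does not reach this height (z outside [5.5, 25]); After the difference (first − rest): none of the subtracted shapes is present at this height, so that combined region is unchanged — area = 168.00 mm². At z = 15.15: the 6×28 cube contributes its full rectangle (area 168.00 mm²); the cylinder at (11, 4): section is a regular 12-gon, circumradius r=2.5 (area = (12/2)·2.500²·sin(360°/12) = 18.75 mm²); the r=5 cylinder at (0, 11) gives a regular 12-gon of circumradius 5 (constant along its height) (area = (12/2)·5.000²·sin(360°/12) = 75.00 mm²); Subtracting the remaining from the first: starting from the 6×28 cube (168.00 mm²), the r=2.5 cylinder at (11, 4) misses the remaining region (no effect); the r=5 cylinder at (0, 11) partially overlaps it — only the 37.50 mm² overlap (of its 75.00 mm²) is removed, clipping the outline — area = 130.50 mm²; the cube at (12.5, 3.5) is present — its section is the full 7×4.5 rectangle (area 31.50 mm²); Taking the first minus the rest: starting from the result so far (130.50 mm²), the 7×4.5 cube at (12.5, 3.5) misses the remaining region (no effect) — area = 130.50 mm². Checking containment: the cross-section at z = 15.15 is a subset of the cross-section at z = 0.75.

entirely on top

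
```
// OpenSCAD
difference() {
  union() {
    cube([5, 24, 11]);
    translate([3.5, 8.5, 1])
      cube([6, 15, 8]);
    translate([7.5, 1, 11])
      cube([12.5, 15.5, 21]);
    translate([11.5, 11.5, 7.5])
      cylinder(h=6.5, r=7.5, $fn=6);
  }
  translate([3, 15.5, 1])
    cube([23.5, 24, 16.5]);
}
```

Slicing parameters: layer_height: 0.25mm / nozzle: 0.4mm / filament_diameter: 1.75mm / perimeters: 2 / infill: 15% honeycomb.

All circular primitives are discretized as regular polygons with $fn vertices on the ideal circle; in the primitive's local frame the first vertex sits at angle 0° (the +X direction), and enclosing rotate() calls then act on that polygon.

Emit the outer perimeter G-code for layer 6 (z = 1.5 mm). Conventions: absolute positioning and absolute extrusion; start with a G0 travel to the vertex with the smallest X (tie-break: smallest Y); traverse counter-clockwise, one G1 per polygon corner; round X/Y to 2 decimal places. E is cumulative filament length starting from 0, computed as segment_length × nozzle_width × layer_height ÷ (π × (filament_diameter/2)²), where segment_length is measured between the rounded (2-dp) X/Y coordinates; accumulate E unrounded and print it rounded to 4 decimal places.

At z = 1.5 mm: the cube (footprint 5×24) is included at this height; the 6×15 cube at (3.5, 8.5) contributes its full rectangle; the cube at (7.5, 1) is not intersected at this z (z outside [11, 32]); the cylinder at (11.5, 11.5) does not reach this height (z outside [7.5, 14]); Combining (union): the regions partially overlap (shared area 22.50 mm²), so overlapping operands fuse into one piece — 1 connected region; the cube at (3, 15.5) (footprint 23.5×24) is included at this height; Subtracting the remaining from the first: starting from the result so far, the 23.5×24 cube at (3, 15.5) partially overlaps it — only the 53.00 mm² overlap (of its 564.00 mm²) is removed, clipping the outline — 1 connected region. The outline is a single polygon with 8 vertices. Extrusion per mm of travel: 0.4 × 0.25 / (π × 0.875²) = 0.041575. Accumulating E over each segment gives final E = 2.7855.

G0 X0.00 Y0.00 Z1.50
G1 X5.00 Y0.00 E0.2079
G1 X5.00 Y8.50 E0.5613
G1 X9.50 Y8.50 E0.7484
G1 X9.50 Y15.50 E1.0394
G1 X3.00 Y15.50 E1.3096
G1 X3.00 Y24.00 E1.6630
G1 X0.00 Y24.00 E1.7877
G1 X0.00 Y0.00 E2.7855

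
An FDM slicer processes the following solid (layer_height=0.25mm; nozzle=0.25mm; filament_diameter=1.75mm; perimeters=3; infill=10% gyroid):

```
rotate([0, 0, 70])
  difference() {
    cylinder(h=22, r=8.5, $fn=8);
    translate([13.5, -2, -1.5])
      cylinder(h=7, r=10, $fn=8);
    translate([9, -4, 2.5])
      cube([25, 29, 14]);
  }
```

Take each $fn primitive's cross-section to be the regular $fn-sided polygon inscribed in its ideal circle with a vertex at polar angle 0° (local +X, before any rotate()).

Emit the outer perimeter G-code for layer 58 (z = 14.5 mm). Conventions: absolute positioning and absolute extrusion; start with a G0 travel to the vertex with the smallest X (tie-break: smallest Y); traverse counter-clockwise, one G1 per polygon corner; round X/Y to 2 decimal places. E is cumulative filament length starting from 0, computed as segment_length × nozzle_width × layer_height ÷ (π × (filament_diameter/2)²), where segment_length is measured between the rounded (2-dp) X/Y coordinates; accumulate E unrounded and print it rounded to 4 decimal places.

At z = 14.5 mm: the cylinder: section is a regular 8-gon, circumradius r=8.5; the cylinder at (13.5, -2) does not reach this height (z outside [-1.5, 5.5]); the cube at (9, -4) (footprint 25×29) is included at this height; Taking the first minus the rest: starting from the r=8.5 cylinder, the 25×29 cube at (9, -4) misses the remaining region (no effect) — 1 connected region; (whole slice rotated 70° about Z — lengths, areas and connectivity unchanged). The outline is a single polygon with 8 vertices. Extrusion per mm of travel: 0.25 × 0.25 / (π × 0.875²) = 0.025984. Accumulating E over each segment gives final E = 1.3523.

G0 X-7.99 Y2.91 Z14.50
G1 X-7.70 Y-3.59 E0.1691
G1 X-2.91 Y-7.99 E0.3381
G1 X3.59 Y-7.70 E0.5071
G1 X7.99 Y-2.91 E0.6761
G1 X7.70 Y3.59 E0.8452
G1 X2.91 Y7.99 E1.0142
G1 X-3.59 Y7.70 E1.1833
G1 X-7.99 Y2.91 E1.3523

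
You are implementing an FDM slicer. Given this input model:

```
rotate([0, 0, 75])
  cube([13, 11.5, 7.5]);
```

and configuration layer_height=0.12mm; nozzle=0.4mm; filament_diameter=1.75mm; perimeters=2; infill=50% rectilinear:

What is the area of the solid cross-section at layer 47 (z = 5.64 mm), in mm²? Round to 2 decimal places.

At z = 5.64 mm: the cube is present — its section is the full 13×11.5 rectangle (area 149.50 mm²); (whole slice rotated 75° about Z — lengths, areas and connectivity unchanged). Overall, the cross-section is a single solid region. Net area = 149.50 mm².

149.50 mm²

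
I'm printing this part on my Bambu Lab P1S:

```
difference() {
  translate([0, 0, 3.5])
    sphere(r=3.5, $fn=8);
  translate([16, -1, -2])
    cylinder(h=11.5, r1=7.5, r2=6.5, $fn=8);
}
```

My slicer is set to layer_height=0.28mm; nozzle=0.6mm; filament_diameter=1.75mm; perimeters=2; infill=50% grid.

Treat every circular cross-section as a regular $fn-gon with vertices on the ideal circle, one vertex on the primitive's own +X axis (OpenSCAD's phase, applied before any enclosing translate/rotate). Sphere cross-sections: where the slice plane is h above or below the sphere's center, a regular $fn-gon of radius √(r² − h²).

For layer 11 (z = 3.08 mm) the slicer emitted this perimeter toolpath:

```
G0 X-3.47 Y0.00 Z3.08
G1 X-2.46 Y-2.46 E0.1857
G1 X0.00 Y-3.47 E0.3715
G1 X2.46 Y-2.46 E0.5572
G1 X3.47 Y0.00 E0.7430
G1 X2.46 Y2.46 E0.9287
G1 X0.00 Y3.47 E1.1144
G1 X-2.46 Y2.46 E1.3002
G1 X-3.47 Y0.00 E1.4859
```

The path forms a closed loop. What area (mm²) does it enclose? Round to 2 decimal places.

34.14 mm²

Apply the shoelace formula to the sequence of (X, Y) vertices; enclosed area = 34.14 mm².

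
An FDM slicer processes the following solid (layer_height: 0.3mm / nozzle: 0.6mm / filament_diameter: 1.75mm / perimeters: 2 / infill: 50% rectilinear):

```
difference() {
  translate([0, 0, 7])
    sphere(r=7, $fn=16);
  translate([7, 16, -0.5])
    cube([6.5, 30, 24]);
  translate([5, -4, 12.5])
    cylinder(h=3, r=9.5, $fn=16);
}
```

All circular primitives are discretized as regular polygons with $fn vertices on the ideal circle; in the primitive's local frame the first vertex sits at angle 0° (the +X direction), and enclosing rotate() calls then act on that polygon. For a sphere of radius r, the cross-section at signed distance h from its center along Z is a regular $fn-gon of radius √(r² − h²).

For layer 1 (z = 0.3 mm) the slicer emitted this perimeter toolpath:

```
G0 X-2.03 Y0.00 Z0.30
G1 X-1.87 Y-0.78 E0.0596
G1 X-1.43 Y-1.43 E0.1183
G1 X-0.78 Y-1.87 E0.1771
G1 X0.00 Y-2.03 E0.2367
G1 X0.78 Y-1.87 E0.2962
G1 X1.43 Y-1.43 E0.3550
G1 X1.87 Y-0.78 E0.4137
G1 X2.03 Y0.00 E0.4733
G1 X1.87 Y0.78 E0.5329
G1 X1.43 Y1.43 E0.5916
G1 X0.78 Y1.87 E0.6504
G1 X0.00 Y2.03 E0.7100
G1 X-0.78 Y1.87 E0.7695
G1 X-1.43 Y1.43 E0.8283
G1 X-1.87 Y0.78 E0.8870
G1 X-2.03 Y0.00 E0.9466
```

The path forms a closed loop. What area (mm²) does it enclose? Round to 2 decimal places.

Apply the shoelace formula to the sequence of (X, Y) vertices; enclosed area = 12.57 mm².

12.57 mm²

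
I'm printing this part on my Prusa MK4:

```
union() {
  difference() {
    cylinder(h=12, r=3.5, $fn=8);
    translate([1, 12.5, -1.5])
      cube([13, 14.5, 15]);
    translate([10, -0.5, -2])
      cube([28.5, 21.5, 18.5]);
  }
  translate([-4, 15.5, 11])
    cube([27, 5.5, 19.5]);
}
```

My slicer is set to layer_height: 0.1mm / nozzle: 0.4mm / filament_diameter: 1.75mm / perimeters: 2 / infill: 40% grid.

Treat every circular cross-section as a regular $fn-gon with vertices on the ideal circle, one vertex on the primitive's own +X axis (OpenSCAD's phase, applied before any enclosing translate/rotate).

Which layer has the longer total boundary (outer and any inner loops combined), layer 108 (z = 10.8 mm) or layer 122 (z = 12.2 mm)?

Layer 108 (z = 10.8): the cylinder: section is a regular 8-gon, circumradius r=3.5 (perimeter = 2·8·3.500·sin(180°/8) = 21.43 mm); the cube at (1, 12.5) is present — its section is the full 13×14.5 rectangle (perimeter 55.00 mm); the cube at (10, -0.5) (footprint 28.5×21.5) is included at this height (perimeter 100.00 mm); Subtracting the remaining from the first: starting from the r=3.5 cylinder, the 13×14.5 cube at (1, 12.5) misses the remaining region (no effect); the 28.5×21.5 cube at (10, -0.5) misses the remaining region (no effect) — boundary = 21.43 mm; the cube at (-4, 15.5) does not reach this height (z outside [11, 30.5]); Taking the union: only the result so far is present, so the union is just that shape — boundary = 21.43 mm. So its perimeter = 21.43 mm. Layer 122 (z = 12.2): the cylinder is not intersected at this z (z outside [0, 12]); the cube at (1, 12.5) is present — its section is the full 13×14.5 rectangle (perimeter 55.00 mm); the cube at (10, -0.5) (footprint 28.5×21.5) is included at this height (perimeter 100.00 mm); After the difference (first − rest): the first operand is absent here, so nothing remains; the 27×5.5 cube at (-4, 15.5) contributes its full rectangle (perimeter 65.00 mm); Merging all regions: only the 27×5.5 cube at (-4, 15.5) is present, so the union is just that shape — boundary = 65.00 mm. So its perimeter = 65.00 mm. Layer 122 is larger (65.00 vs 21.43 mm).

layer 122 (z = 12.2 mm)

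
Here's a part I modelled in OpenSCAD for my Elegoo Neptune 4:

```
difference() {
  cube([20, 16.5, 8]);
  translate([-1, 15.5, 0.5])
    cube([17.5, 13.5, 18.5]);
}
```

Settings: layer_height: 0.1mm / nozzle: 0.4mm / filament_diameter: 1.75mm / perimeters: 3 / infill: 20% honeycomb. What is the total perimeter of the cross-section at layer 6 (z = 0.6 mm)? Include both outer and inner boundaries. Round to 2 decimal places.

At z = 0.6 mm: the cube (footprint 20×16.5) is included at this height (perimeter 73.00 mm); the cube at (-1, 15.5) (footprint 17.5×13.5) is included at this height (perimeter 62.00 mm); Taking the first minus the rest: starting from the 20×16.5 cube, the 17.5×13.5 cube at (-1, 15.5) partially overlaps it — only the 16.50 mm² overlap (of its 236.25 mm²) is removed, clipping the outline — boundary = 73.00 mm. Overall, the cross-section is a single solid region. Total boundary length (outer) = 73.00 mm.

73.00 mm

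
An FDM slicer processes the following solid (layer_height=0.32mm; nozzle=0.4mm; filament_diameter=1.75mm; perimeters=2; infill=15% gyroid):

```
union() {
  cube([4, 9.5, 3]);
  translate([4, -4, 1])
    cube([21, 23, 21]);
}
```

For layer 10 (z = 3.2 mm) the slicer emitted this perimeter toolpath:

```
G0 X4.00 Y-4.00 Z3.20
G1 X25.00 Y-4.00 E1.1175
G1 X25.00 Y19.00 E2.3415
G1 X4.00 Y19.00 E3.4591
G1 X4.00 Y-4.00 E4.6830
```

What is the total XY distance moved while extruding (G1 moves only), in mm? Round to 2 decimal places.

Sum the Euclidean lengths of each G1 segment: total = 88.00 mm.

88.00 mm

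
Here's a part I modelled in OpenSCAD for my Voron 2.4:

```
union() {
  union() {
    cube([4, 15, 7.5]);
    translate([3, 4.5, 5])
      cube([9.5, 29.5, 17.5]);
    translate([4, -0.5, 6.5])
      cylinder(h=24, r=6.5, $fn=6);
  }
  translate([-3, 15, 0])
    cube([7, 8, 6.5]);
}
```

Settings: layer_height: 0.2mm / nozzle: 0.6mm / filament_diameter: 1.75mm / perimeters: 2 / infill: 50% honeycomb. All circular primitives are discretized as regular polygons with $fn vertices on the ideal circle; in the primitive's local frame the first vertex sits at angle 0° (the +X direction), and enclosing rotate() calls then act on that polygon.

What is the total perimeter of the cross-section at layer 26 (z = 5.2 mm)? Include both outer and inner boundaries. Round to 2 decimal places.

At z = 5.2 mm: the 4×15 cube contributes its full rectangle (perimeter 38.00 mm); the 9.5×29.5 cube at (3, 4.5) contributes its full rectangle (perimeter 78.00 mm); the cylinder at (4, -0.5) is not intersected at this z (z outside [6.5, 30.5]); Taking the union: the regions partially overlap (shared area 10.50 mm²), so the edge portions inside another operand are dropped and the merged outline is re-measured after clipping — boundary = 93.00 mm; the cube at (-3, 15) (footprint 7×8) is included at this height (perimeter 30.00 mm); Merging all regions: the regions partially overlap (shared area 8.00 mm²), so the edge portions inside another operand are dropped and the merged outline is re-measured after clipping — boundary = 99.00 mm. Overall, the cross-section is a single solid region. Total boundary length (outer) = 99.00 mm.

99.00 mm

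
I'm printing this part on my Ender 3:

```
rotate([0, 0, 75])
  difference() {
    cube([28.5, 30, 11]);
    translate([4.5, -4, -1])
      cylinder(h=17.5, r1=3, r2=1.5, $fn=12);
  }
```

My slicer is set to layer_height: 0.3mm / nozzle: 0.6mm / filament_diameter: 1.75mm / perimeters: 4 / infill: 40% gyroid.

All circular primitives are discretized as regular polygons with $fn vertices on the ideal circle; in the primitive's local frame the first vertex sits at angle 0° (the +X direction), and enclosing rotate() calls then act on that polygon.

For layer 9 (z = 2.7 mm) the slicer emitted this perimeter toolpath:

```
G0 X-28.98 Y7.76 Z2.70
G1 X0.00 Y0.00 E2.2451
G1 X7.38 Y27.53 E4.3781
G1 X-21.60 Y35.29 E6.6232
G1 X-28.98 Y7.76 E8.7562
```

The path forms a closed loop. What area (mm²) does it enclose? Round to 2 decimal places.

855.09 mm²

Apply the shoelace formula to the sequence of (X, Y) vertices; enclosed area = 855.09 mm².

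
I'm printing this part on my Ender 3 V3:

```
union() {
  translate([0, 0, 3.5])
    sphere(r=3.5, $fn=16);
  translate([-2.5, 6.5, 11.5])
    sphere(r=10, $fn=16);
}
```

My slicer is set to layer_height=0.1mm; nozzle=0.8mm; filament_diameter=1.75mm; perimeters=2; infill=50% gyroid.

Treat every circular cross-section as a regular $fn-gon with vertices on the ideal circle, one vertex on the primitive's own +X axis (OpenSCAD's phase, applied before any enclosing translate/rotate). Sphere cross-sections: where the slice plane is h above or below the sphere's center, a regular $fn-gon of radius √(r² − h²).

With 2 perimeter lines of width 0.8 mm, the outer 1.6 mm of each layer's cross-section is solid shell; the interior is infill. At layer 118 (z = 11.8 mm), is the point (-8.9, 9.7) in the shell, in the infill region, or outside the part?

At z = 11.8 mm: the sphere is absent (|z−center|=8.300 > r=3.5); the r=10 sphere at (-2.5, 6.5) slices to a regular 16-gon of circumradius 9.995 (√(r²−h²) with h=0.3 from center); Combining (union): only the r=10 sphere at (-2.5, 6.5) is present, so the union is just that shape — 1 connected region. Overall, the cross-section is a single solid region. The nearest boundary edge runs (-9.57, 13.57)→(-11.73, 10.33); distance from the point to it = 2.70 mm. The point is inside the cross-section and 2.70 mm from the nearest boundary — more than the 1.6 mm shell width (2 × 0.8), so it's in the infill interior.

infill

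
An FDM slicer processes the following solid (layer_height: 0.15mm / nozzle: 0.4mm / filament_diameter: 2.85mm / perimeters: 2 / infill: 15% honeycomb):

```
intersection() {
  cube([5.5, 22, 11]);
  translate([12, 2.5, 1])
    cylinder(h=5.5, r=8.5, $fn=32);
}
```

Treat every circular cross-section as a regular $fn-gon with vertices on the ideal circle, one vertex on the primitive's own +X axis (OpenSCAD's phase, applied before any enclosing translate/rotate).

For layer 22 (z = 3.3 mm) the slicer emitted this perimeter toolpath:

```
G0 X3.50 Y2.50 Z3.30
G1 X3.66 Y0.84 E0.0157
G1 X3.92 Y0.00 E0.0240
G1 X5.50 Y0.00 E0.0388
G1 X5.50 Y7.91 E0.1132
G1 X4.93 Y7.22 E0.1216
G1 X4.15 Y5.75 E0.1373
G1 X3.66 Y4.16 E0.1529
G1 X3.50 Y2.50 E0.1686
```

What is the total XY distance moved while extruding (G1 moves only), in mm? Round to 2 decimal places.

Sum the Euclidean lengths of each G1 segment: total = 17.93 mm.

17.93 mm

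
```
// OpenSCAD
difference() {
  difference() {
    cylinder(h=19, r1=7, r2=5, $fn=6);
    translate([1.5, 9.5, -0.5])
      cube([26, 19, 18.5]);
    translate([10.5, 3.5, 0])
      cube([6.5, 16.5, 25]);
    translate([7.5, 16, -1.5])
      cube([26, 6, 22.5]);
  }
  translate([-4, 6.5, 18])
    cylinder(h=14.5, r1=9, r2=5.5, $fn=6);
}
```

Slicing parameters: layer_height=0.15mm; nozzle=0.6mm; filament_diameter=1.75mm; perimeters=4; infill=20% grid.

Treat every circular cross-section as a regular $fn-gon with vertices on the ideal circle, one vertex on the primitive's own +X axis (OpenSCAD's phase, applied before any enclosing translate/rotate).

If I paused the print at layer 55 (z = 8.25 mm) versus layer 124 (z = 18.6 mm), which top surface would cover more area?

Layer 55 (z = 8.25): the cone (r1=7→r2=5) has section circumradius 6.132 here — a regular 6-gon (area = (6/2)·6.132²·sin(360°/6) = 97.68 mm²); the cube at (1.5, 9.5) is present — its section is the full 26×19 rectangle (area 494.00 mm²); the 6.5×16.5 cube at (10.5, 3.5) contributes its full rectangle (area 107.25 mm²); the cube at (7.5, 16) (footprint 26×6) is included at this height (area 156.00 mm²); Subtracting the remaining from the first: starting from the cone (97.68 mm²), the 26×19 cube at (1.5, 9.5) misses the remaining region (no effect); the 6.5×16.5 cube at (10.5, 3.5) misses the remaining region (no effect); the 26×6 cube at (7.5, 16) misses the remaining region (no effect) — area = 97.68 mm²; the cone at (-4, 6.5) is not intersected at this z (z outside [18, 32.5]); Subtracting the remaining from the first: none of the subtracted shapes is present at this height, so the result so far is unchanged — area = 97.68 mm². So its area = 97.68 mm². Layer 124 (z = 18.6): the cone (r1=7→r2=5) has section circumradius 5.042 here — a regular 6-gon (area = (6/2)·5.042²·sin(360°/6) = 66.05 mm²); the cube at (1.5, 9.5) is absent (z outside [-0.5, 18]); the cube at (10.5, 3.5) is present — its section is the full 6.5×16.5 rectangle (area 107.25 mm²); the 26×6 cube at (7.5, 16) contributes its full rectangle (area 156.00 mm²); Taking the first minus the rest: starting from the cone (66.05 mm²), the 6.5×16.5 cube at (10.5, 3.5) misses the remaining region (no effect); the 26×6 cube at (7.5, 16) misses the remaining region (no effect) — area = 66.05 mm²; the cone at (-4, 6.5) (r1=9→r2=5.5) has section circumradius 8.855 here — a regular 6-gon (area = (6/2)·8.855²·sin(360°/6) = 203.73 mm²); Subtracting the remaining from the first: starting from the result so far (66.05 mm²), the cone at (-4, 6.5) partially overlaps it — only the 32.70 mm² overlap (of its 203.73 mm²) is removed, clipping the outline — area = 33.35 mm². So its area = 33.35 mm². Layer 55 is larger (97.68 vs 33.35 mm²).

layer 55 (z = 8.25 mm)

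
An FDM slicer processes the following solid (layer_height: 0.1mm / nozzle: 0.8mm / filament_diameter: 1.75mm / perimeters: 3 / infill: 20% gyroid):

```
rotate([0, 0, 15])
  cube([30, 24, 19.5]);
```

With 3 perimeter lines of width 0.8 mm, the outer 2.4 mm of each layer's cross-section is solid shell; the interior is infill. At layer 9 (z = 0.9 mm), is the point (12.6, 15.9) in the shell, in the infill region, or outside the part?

infill

At z = 0.9 mm: the cube (footprint 30×24) is included at this height; (rotated 15° about Z; rotation is an isometry so areas/perimeters/island counts are preserved). Overall, the cross-section is a single solid region. Undo the 15° rotation: the query point maps to (16.286, 12.097) in the un-rotated model frame. The nearest boundary edge runs (30.00, 24.00)→(0.00, 24.00); distance from the point to it = 11.90 mm. The point is inside the cross-section and 11.90 mm from the nearest boundary — more than the 2.4 mm shell width (3 × 0.8), so it's in the infill interior.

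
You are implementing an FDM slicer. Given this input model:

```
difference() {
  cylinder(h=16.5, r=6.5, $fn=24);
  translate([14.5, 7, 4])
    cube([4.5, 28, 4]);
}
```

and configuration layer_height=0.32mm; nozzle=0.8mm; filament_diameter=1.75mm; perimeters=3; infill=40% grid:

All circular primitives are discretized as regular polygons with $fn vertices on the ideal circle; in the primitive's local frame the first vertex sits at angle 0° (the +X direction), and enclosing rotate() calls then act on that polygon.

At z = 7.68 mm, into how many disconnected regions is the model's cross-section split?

At z = 7.68 mm: the r=6.5 cylinder gives a regular 24-gon of circumradius 6.5 (constant along its height); the cube at (14.5, 7) is present — its section is the full 4.5×28 rectangle; Subtracting the remaining from the first: starting from the r=6.5 cylinder, the 4.5×28 cube at (14.5, 7) misses the remaining region (no effect) — 1 connected region. The result has 1 disconnected region.

1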